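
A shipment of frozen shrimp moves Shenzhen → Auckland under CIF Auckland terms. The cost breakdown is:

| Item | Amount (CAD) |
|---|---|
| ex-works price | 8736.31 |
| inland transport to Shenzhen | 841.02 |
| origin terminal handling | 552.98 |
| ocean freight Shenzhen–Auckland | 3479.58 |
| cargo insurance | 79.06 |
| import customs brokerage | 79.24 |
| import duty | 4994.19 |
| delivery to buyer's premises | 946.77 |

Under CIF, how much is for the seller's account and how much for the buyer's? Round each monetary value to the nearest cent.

Seller: CAD 13688.95; buyer: CAD 6020.20

CIF: the seller pays costs through ocean freight and marine insurance to the destination port.
Seller's account: goods 8736.31 + inland to port 841.02 + origin terminal 552.98 + freight 3479.58 + insurance 79.06 = 13688.95
Buyer's account: brokerage 79.24 + duty 4994.19 + delivery 946.77 = 6020.20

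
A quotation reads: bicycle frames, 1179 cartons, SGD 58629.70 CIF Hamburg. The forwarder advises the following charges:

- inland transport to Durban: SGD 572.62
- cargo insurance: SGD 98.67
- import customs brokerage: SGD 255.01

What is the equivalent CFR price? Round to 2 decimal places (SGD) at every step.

Not relevant to the conversion: inland to port — on the seller under both CIF and CFR; already in the CIF price and stays in the CFR price. brokerage — on the buyer under both terms; not part of either seller's price.
From CIF to CFR, the seller no longer bears: insurance.
CFR price = 58629.70 − 98.67 = 58531.03

CFR price: SGD 58531.03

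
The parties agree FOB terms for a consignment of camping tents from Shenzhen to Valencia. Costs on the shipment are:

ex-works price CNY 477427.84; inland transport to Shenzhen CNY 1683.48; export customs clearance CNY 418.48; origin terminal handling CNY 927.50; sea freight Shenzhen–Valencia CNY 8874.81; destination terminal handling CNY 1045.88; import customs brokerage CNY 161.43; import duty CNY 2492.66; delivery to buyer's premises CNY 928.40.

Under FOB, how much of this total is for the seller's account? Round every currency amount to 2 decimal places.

Seller's account: CNY 480457.30

FOB: the seller bears costs until goods are on board at the origin port; the buyer bears freight, insurance and all costs thereafter.
Seller's account: goods 477427.84 + inland to port 1683.48 + export clearance 418.48 + origin terminal 927.50 = 480457.30
Buyer's account: freight 8874.81 + destination terminal 1045.88 + brokerage 161.43 + duty 2492.66 + delivery 928.40 = 13503.18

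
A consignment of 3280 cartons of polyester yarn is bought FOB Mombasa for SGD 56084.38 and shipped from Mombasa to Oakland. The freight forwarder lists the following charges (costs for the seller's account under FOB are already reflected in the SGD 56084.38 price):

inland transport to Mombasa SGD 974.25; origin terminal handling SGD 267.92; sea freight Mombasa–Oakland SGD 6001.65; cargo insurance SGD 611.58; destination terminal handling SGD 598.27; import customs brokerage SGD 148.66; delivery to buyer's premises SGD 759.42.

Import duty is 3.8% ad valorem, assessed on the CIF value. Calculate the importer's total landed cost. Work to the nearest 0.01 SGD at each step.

FOB: the seller bears costs until goods are on board at the origin port; the buyer bears freight, insurance and all costs thereafter.
Already in the invoice (seller's account under FOB): inland to port, origin terminal — exclude.
CIF value = FOB price + freight + insurance = 56084.38 + 6001.65 + 611.58 = 62697.61
Import duty = 62697.61 × 3.8% = 2382.51
Buyer bears: freight 6001.65 + insurance 611.58 + destination terminal 598.27 + brokerage 148.66 + delivery 759.42 + duty 2382.51 = 10502.09
Landed cost = invoice 56084.38 + 10502.09 = 66586.47

Total landed cost: SGD 66586.47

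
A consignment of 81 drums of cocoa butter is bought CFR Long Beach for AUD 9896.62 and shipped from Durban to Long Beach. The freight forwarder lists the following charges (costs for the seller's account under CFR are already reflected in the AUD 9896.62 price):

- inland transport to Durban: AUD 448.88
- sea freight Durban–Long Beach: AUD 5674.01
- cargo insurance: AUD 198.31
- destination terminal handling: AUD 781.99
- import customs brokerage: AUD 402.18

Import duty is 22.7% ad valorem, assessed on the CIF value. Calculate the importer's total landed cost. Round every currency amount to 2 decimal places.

CFR: the seller pays costs through ocean freight to the destination port, but not insurance.
Already in the invoice (seller's account under CFR): inland to port, freight — exclude.
CIF value = CFR price + insurance = 9896.62 + 198.31 = 10094.93
Import duty = 10094.93 × 22.7% = 2291.55
Buyer bears: insurance 198.31 + destination terminal 781.99 + brokerage 402.18 + duty 2291.55 = 3674.03
Landed cost = invoice 9896.62 + 3674.03 = 13570.65

Total landed cost: AUD 13570.65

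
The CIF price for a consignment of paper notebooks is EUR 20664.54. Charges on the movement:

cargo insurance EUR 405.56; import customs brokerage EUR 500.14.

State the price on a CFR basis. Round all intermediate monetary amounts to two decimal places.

CFR price: EUR 20258.98

Not relevant to the conversion: brokerage — on the buyer under both terms; not part of either seller's price.
From CIF to CFR, the seller no longer bears: insurance.
CFR price = 20664.54 − 405.56 = 20258.98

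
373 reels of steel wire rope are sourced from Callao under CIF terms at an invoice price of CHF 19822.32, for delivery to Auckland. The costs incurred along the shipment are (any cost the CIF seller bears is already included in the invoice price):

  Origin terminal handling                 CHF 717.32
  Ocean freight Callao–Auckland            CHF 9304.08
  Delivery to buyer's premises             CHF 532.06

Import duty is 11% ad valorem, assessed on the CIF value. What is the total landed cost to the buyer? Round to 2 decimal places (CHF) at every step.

Total landed cost: CHF 22534.84

CIF: the seller pays costs through ocean freight and marine insurance to the destination port.
Already in the invoice (seller's account under CIF): origin terminal, freight — exclude.
The CIF price already equals the CIF value: 19822.32
Import duty = 19822.32 × 11% = 2180.46
Buyer bears: delivery 532.06 + duty 2180.46 = 2712.52
Landed cost = invoice 19822.32 + 2712.52 = 22534.84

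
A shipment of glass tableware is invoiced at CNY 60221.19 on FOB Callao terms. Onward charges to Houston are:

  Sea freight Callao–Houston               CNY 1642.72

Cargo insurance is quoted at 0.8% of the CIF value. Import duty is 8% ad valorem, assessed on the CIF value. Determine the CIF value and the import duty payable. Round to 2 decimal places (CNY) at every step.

CIF value: CNY 62362.81; import duty: CNY 4989.02

Let C be the CIF value. C = FOB price + freight + 0.8% × C
C − 0.8% × C = 60221.19 + 1642.72
0.992 × C = 61863.91
C = 61863.91 / 0.992 = 62362.81
Insurance premium = 0.8% × 62362.81 = 498.90
Import duty = 62362.81 × 8% = 4989.02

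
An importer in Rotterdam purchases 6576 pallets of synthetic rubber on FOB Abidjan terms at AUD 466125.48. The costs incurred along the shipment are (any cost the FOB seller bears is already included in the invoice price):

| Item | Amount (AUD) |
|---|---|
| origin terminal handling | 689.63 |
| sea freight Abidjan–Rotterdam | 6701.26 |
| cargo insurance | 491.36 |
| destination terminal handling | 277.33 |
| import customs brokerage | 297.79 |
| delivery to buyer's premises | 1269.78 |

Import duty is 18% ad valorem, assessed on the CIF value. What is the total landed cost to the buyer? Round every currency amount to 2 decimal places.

Total landed cost: AUD 560360.26

FOB: the seller bears costs until goods are on board at the origin port; the buyer bears freight, insurance and all costs thereafter.
Already in the invoice (seller's account under FOB): origin terminal — exclude.
CIF value = FOB price + freight + insurance = 466125.48 + 6701.26 + 491.36 = 473318.10
Import duty = 473318.10 × 18% = 85197.26
Buyer bears: freight 6701.26 + insurance 491.36 + destination terminal 277.33 + brokerage 297.79 + delivery 1269.78 + duty 85197.26 = 94234.78
Landed cost = invoice 466125.48 + 94234.78 = 560360.26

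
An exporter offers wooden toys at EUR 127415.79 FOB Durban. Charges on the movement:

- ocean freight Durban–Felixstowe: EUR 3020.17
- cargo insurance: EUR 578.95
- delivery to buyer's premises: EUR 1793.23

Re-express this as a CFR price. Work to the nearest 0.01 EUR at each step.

CFR price: EUR 130435.96

Not relevant to the conversion: delivery, insurance — on the buyer under both terms; not part of either seller's price.
From FOB to CFR, the seller additionally bears: freight.
CFR price = 127415.79 + 3020.17 = 130435.96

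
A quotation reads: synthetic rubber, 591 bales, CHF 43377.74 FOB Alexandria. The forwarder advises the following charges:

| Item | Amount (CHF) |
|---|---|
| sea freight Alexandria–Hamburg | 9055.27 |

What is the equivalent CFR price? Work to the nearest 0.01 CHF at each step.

From FOB to CFR, the seller additionally bears: freight.
CFR price = 43377.74 + 9055.27 = 52433.01

CFR price: CHF 52433.01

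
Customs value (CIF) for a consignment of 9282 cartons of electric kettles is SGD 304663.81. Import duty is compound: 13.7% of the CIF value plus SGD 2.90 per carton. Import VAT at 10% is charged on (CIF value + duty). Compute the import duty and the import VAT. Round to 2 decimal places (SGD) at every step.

Ad valorem component: 304663.81 × 13.7% = 41738.94
Specific component: 9282 × 2.90 = 26917.80
Import duty = 41738.94 + 26917.80 = 68656.74
VAT base = CIF + duty = 304663.81 + 68656.74 = 373320.55
Import VAT = 373320.55 × 10% = 37332.06

Import duty: SGD 68656.74; import VAT: SGD 37332.06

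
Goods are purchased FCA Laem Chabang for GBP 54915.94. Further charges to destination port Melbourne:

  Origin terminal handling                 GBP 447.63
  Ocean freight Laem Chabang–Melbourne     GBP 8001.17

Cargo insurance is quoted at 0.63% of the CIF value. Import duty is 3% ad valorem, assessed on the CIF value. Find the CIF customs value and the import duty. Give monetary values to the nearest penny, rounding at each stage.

Let C be the CIF value. C = FCA price + pre-shipment costs + freight + 0.63% × C
C − 0.63% × C = 54915.94 + 447.63 + 8001.17
0.9937 × C = 63364.74
C = 63364.74 / 0.9937 = 63766.47
Insurance premium = 0.63% × 63766.47 = 401.73
Import duty = 63766.47 × 3% = 1912.99

CIF value: GBP 63766.47; import duty: GBP 1912.99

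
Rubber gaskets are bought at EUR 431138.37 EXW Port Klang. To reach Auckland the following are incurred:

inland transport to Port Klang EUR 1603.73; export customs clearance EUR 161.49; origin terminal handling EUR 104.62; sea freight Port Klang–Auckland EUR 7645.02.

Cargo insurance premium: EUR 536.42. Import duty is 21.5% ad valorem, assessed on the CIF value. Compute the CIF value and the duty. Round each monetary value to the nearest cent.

CIF value: EUR 441189.65; import duty: EUR 94855.77

CIF = EXW price + pre-shipment costs + freight + insurance
CIF = 431138.37 + 1603.73 + 161.49 + 104.62 + 7645.02 + 536.42 = 441189.65
Import duty = 441189.65 × 21.5% = 94855.77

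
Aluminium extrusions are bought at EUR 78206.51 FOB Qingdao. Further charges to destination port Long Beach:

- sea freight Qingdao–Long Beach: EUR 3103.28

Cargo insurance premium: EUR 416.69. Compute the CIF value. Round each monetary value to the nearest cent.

CIF = FOB price + freight + insurance
CIF = 78206.51 + 3103.28 + 416.69 = 81726.48

CIF value: EUR 81726.48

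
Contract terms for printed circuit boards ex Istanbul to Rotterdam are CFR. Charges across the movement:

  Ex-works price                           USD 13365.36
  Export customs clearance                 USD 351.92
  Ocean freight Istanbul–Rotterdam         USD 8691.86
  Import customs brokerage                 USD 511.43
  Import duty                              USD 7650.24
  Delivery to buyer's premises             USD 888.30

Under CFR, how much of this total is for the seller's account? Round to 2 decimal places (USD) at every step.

CFR: the seller pays costs through ocean freight to the destination port, but not insurance.
Seller's account: goods 13365.36 + export clearance 351.92 + freight 8691.86 = 22409.14
Buyer's account: brokerage 511.43 + duty 7650.24 + delivery 888.30 = 9049.97

Seller's account: USD 22409.14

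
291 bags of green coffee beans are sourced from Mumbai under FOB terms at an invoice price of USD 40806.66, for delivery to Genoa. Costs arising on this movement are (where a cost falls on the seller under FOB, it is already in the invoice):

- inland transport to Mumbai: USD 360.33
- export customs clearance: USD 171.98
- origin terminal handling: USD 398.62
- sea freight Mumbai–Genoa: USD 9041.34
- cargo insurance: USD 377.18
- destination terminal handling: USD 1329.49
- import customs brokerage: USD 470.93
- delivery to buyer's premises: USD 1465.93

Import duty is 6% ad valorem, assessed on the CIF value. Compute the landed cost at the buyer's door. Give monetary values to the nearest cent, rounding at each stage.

FOB: the seller bears costs until goods are on board at the origin port; the buyer bears freight, insurance and all costs thereafter.
Already in the invoice (seller's account under FOB): inland to port, export clearance, origin terminal — exclude.
CIF value = FOB price + freight + insurance = 40806.66 + 9041.34 + 377.18 = 50225.18
Import duty = 50225.18 × 6% = 3013.51
Buyer bears: freight 9041.34 + insurance 377.18 + destination terminal 1329.49 + brokerage 470.93 + delivery 1465.93 + duty 3013.51 = 15698.38
Landed cost = invoice 40806.66 + 15698.38 = 56505.04

Total landed cost: USD 56505.04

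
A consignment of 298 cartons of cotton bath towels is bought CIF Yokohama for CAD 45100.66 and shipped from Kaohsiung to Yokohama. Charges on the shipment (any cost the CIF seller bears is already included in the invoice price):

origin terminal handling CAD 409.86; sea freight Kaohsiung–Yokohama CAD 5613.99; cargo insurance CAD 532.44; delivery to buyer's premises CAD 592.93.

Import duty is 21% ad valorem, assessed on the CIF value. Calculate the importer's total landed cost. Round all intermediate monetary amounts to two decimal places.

Total landed cost: CAD 55164.73

CIF: the seller pays costs through ocean freight and marine insurance to the destination port.
Already in the invoice (seller's account under CIF): origin terminal, freight, insurance — exclude.
The CIF price already equals the CIF value: 45100.66
Import duty = 45100.66 × 21% = 9471.14
Buyer bears: delivery 592.93 + duty 9471.14 = 10064.07
Landed cost = invoice 45100.66 + 10064.07 = 55164.73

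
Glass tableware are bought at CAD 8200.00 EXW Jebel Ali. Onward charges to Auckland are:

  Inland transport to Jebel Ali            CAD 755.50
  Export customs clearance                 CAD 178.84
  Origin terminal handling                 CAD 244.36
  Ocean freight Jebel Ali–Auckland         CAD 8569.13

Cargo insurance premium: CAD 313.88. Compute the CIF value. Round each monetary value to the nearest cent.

CIF = EXW price + pre-shipment costs + freight + insurance
CIF = 8200.00 + 755.50 + 178.84 + 244.36 + 8569.13 + 313.88 = 18261.71

CIF value: CAD 18261.71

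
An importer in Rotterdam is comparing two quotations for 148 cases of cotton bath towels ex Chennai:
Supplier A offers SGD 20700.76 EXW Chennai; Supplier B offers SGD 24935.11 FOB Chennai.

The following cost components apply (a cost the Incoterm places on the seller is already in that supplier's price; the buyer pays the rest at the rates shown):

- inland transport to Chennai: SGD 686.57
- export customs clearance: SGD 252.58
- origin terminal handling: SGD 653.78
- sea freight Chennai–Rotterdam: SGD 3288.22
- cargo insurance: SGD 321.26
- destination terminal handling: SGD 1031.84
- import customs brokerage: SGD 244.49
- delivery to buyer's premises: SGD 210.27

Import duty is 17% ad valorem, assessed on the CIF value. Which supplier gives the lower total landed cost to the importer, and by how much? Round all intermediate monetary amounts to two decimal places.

Supplier A (EXW):
CIF value = EXW price + inland to port + export clearance + origin terminal + freight + insurance = 20700.76 + 686.57 + 252.58 + 653.78 + 3288.22 + 321.26 = 25903.17
Import duty = 25903.17 × 17% = 4403.54
Buyer bears (A): 686.57 + 252.58 + 653.78 + 3288.22 + 321.26 + 1031.84 + 244.49 + 210.27 = 6689.01
Landed cost (A) = invoice 20700.76 + 6689.01 + duty 4403.54 = 31793.31
Supplier B (FOB):
CIF value = FOB price + freight + insurance = 24935.11 + 3288.22 + 321.26 = 28544.59
Import duty = 28544.59 × 17% = 4852.58
Buyer bears (B): 3288.22 + 321.26 + 1031.84 + 244.49 + 210.27 = 5096.08
Landed cost (B) = invoice 24935.11 + 5096.08 + duty 4852.58 = 34883.77
Difference = |31793.31 − 34883.77| = 3090.46

Supplier A is cheaper by SGD 3090.46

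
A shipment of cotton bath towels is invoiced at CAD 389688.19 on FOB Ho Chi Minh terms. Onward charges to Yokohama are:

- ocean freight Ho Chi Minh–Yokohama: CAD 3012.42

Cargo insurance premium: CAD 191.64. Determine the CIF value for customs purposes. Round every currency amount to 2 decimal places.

CIF = FOB price + freight + insurance
CIF = 389688.19 + 3012.42 + 191.64 = 392892.25

CIF value: CAD 392892.25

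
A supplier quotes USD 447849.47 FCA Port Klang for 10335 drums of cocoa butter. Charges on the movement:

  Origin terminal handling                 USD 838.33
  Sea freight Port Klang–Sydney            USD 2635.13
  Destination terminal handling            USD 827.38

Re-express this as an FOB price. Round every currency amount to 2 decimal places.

Not relevant to the conversion: freight, destination terminal — on the buyer under both terms; not part of either seller's price.
From FCA to FOB, the seller additionally bears: origin terminal.
FOB price = 447849.47 + 838.33 = 448687.80

FOB price: USD 448687.80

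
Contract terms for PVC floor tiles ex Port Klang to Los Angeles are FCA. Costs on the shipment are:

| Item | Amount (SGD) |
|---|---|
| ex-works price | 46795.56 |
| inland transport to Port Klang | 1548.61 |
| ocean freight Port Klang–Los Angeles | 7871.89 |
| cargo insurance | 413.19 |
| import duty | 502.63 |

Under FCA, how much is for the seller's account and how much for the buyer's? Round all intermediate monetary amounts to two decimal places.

Seller: SGD 48344.17; buyer: SGD 8787.71

FCA: the seller delivers export-cleared goods to the carrier; the buyer bears costs from that point.
Seller's account: goods 46795.56 + inland to port 1548.61 = 48344.17
Buyer's account: freight 7871.89 + insurance 413.19 + duty 502.63 = 8787.71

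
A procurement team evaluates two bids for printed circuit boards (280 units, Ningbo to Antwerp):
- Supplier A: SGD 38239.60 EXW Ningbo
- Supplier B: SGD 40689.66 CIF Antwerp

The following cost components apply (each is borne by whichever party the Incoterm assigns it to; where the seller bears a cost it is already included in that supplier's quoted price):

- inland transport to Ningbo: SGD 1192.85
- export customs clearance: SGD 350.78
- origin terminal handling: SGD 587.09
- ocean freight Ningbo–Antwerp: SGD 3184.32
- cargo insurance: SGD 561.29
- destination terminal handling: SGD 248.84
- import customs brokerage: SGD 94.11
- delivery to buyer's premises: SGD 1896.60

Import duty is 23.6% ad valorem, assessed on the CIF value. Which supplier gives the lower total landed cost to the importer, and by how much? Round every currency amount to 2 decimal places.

Supplier B is cheaper by SGD 4234.87

Supplier A (EXW):
CIF value = EXW price + inland to port + export clearance + origin terminal + freight + insurance = 38239.60 + 1192.85 + 350.78 + 587.09 + 3184.32 + 561.29 = 44115.93
Import duty = 44115.93 × 23.6% = 10411.36
Buyer bears (A): 1192.85 + 350.78 + 587.09 + 3184.32 + 561.29 + 248.84 + 94.11 + 1896.60 = 8115.88
Landed cost (A) = invoice 38239.60 + 8115.88 + duty 10411.36 = 56766.84
Supplier B (CIF):
The CIF price already equals the CIF value: 40689.66
Import duty = 40689.66 × 23.6% = 9602.76
Buyer bears (B): 248.84 + 94.11 + 1896.60 = 2239.55
Landed cost (B) = invoice 40689.66 + 2239.55 + duty 9602.76 = 52531.97
Difference = |56766.84 − 52531.97| = 4234.87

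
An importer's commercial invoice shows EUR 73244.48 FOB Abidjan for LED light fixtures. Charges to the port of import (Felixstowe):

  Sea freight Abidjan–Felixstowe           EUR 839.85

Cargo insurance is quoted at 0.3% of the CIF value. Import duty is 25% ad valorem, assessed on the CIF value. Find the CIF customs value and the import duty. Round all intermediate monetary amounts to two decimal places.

CIF value: EUR 74307.25; import duty: EUR 18576.81

Let C be the CIF value. C = FOB price + freight + 0.3% × C
C − 0.3% × C = 73244.48 + 839.85
0.997 × C = 74084.33
C = 74084.33 / 0.997 = 74307.25
Insurance premium = 0.3% × 74307.25 = 222.92
Import duty = 74307.25 × 25% = 18576.81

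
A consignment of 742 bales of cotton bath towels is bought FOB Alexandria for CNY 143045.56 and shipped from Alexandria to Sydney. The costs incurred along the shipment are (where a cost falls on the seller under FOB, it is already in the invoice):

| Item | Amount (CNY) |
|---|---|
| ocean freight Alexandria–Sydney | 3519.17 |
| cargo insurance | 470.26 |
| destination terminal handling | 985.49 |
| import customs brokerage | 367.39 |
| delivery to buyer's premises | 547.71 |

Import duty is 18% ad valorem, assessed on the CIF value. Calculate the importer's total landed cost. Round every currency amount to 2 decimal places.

Total landed cost: CNY 175401.88

FOB: the seller bears costs until goods are on board at the origin port; the buyer bears freight, insurance and all costs thereafter.
CIF value = FOB price + freight + insurance = 143045.56 + 3519.17 + 470.26 = 147034.99
Import duty = 147034.99 × 18% = 26466.30
Buyer bears: freight 3519.17 + insurance 470.26 + destination terminal 985.49 + brokerage 367.39 + delivery 547.71 + duty 26466.30 = 32356.32
Landed cost = invoice 143045.56 + 32356.32 = 175401.88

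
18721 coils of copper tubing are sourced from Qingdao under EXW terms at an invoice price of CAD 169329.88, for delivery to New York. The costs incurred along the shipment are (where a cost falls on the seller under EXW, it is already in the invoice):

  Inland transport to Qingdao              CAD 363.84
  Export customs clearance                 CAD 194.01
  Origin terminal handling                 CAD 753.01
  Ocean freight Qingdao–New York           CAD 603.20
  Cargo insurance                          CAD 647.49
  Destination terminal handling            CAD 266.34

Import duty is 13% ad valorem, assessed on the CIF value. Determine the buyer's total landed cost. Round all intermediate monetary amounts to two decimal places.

EXW: the seller makes goods available at their premises; the buyer bears all onward costs.
CIF value = EXW price + inland to port + export clearance + origin terminal + freight + insurance = 169329.88 + 363.84 + 194.01 + 753.01 + 603.20 + 647.49 = 171891.43
Import duty = 171891.43 × 13% = 22345.89
Buyer bears: inland to port 363.84 + export clearance 194.01 + origin terminal 753.01 + freight 603.20 + insurance 647.49 + destination terminal 266.34 + duty 22345.89 = 25173.78
Landed cost = invoice 169329.88 + 25173.78 = 194503.66

Total landed cost: CAD 194503.66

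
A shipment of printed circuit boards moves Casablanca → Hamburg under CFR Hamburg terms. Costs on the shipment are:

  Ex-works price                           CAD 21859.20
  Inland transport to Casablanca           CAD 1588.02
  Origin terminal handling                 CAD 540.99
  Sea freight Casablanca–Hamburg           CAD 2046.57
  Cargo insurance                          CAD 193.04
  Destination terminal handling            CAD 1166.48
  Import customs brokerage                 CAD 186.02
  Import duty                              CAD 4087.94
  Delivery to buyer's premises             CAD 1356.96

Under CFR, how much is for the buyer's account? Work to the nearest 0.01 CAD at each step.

Buyer's account: CAD 6990.44

CFR: the seller pays costs through ocean freight to the destination port, but not insurance.
Seller's account: goods 21859.20 + inland to port 1588.02 + origin terminal 540.99 + freight 2046.57 = 26034.78
Buyer's account: insurance 193.04 + destination terminal 1166.48 + brokerage 186.02 + duty 4087.94 + delivery 1356.96 = 6990.44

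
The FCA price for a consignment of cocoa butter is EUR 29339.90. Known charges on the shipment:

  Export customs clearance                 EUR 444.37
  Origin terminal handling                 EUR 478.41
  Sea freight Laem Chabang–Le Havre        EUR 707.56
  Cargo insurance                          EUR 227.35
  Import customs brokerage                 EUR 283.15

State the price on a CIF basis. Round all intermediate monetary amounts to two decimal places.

CIF price: EUR 30753.22

Not relevant to the conversion: export clearance — on the seller under both FCA and CIF; already in the FCA price and stays in the CIF price. brokerage — on the buyer under both terms; not part of either seller's price.
From FCA to CIF, the seller additionally bears: origin terminal, freight, insurance.
CIF price = 29339.90 + 478.41 + 707.56 + 227.35 = 30753.22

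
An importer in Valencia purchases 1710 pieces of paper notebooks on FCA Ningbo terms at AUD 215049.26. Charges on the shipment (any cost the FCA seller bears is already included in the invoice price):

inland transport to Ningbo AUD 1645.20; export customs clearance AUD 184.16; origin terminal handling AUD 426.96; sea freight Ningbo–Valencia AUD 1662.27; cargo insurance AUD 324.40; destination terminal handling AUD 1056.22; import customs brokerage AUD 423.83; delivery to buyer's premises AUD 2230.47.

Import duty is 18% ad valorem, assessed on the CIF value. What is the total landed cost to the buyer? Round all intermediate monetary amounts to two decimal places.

Total landed cost: AUD 260316.73

FCA: the seller delivers export-cleared goods to the carrier; the buyer bears costs from that point.
Already in the invoice (seller's account under FCA): inland to port, export clearance — exclude.
CIF value = FCA price + origin terminal + freight + insurance = 215049.26 + 426.96 + 1662.27 + 324.40 = 217462.89
Import duty = 217462.89 × 18% = 39143.32
Buyer bears: origin terminal 426.96 + freight 1662.27 + insurance 324.40 + destination terminal 1056.22 + brokerage 423.83 + delivery 2230.47 + duty 39143.32 = 45267.47
Landed cost = invoice 215049.26 + 45267.47 = 260316.73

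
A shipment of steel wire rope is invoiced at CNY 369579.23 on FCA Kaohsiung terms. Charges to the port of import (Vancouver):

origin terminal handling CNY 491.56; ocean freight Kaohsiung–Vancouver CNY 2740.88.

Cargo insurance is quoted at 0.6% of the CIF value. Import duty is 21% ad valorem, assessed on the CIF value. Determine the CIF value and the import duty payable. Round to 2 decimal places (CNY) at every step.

CIF value: CNY 375062.04; import duty: CNY 78763.03

Let C be the CIF value. C = FCA price + pre-shipment costs + freight + 0.6% × C
C − 0.6% × C = 369579.23 + 491.56 + 2740.88
0.994 × C = 372811.67
C = 372811.67 / 0.994 = 375062.04
Insurance premium = 0.6% × 375062.04 = 2250.37
Import duty = 375062.04 × 21% = 78763.03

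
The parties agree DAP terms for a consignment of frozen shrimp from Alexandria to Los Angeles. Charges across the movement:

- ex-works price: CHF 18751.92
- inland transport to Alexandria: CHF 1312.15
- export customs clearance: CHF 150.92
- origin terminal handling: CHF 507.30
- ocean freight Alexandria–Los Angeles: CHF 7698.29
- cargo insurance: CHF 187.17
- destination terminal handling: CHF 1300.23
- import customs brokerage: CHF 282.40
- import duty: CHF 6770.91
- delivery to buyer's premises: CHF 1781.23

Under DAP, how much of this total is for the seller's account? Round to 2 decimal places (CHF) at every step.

Seller's account: CHF 31689.21

DAP: the seller bears all costs to the named destination except import duty and clearance.
Seller's account: goods 18751.92 + inland to port 1312.15 + export clearance 150.92 + origin terminal 507.30 + freight 7698.29 + insurance 187.17 + destination terminal 1300.23 + delivery 1781.23 = 31689.21
Buyer's account: brokerage 282.40 + duty 6770.91 = 7053.31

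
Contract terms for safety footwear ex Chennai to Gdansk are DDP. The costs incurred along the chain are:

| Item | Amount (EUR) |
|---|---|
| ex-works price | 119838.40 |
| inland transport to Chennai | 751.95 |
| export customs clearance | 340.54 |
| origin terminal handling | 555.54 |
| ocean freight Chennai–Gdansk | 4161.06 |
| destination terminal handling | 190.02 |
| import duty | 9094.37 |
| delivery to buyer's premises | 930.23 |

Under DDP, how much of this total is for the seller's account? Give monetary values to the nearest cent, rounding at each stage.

DDP: the seller bears all costs including import duty.
Seller's account: goods 119838.40 + inland to port 751.95 + export clearance 340.54 + origin terminal 555.54 + freight 4161.06 + destination terminal 190.02 + duty 9094.37 + delivery 930.23 = 135862.11
Buyer's account: 0.00

Seller's account: EUR 135862.11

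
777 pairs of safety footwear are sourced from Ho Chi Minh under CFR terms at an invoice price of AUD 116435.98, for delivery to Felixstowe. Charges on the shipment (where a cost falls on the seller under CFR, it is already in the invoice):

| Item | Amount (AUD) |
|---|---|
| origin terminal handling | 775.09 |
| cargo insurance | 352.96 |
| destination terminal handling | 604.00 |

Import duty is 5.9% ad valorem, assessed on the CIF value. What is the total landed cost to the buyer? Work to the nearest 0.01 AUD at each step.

CFR: the seller pays costs through ocean freight to the destination port, but not insurance.
Already in the invoice (seller's account under CFR): origin terminal — exclude.
CIF value = CFR price + insurance = 116435.98 + 352.96 = 116788.94
Import duty = 116788.94 × 5.9% = 6890.55
Buyer bears: insurance 352.96 + destination terminal 604.00 + duty 6890.55 = 7847.51
Landed cost = invoice 116435.98 + 7847.51 = 124283.49

Total landed cost: AUD 124283.49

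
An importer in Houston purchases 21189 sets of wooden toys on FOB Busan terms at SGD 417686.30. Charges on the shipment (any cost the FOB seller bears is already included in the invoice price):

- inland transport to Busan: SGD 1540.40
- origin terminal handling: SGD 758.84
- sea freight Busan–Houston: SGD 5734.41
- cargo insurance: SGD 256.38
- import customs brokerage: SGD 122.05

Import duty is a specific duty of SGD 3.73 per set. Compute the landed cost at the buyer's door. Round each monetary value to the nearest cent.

FOB: the seller bears costs until goods are on board at the origin port; the buyer bears freight, insurance and all costs thereafter.
Already in the invoice (seller's account under FOB): inland to port, origin terminal — exclude.
CIF value = FOB price + freight + insurance = 417686.30 + 5734.41 + 256.38 = 423677.09
Import duty = 21189 × 3.73 = 79034.97
Buyer bears: freight 5734.41 + insurance 256.38 + brokerage 122.05 + duty 79034.97 = 85147.81
Landed cost = invoice 417686.30 + 85147.81 = 502834.11

Total landed cost: SGD 502834.11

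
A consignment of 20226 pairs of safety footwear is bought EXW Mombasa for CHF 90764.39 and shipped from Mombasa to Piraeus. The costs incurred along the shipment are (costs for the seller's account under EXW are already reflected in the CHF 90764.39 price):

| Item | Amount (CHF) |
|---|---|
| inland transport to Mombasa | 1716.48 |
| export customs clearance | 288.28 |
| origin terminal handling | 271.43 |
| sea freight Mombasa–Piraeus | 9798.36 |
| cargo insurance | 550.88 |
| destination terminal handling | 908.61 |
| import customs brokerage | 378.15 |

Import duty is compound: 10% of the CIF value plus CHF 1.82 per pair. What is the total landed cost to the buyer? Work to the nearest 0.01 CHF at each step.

Total landed cost: CHF 151826.88

EXW: the seller makes goods available at their premises; the buyer bears all onward costs.
CIF value = EXW price + inland to port + export clearance + origin terminal + freight + insurance = 90764.39 + 1716.48 + 288.28 + 271.43 + 9798.36 + 550.88 = 103389.82
Ad valorem component: 103389.82 × 10% = 10338.98
Specific component: 20226 × 1.82 = 36811.32
Import duty = 10338.98 + 36811.32 = 47150.30
Buyer bears: inland to port 1716.48 + export clearance 288.28 + origin terminal 271.43 + freight 9798.36 + insurance 550.88 + destination terminal 908.61 + brokerage 378.15 + duty 47150.30 = 61062.49
Landed cost = invoice 90764.39 + 61062.49 = 151826.88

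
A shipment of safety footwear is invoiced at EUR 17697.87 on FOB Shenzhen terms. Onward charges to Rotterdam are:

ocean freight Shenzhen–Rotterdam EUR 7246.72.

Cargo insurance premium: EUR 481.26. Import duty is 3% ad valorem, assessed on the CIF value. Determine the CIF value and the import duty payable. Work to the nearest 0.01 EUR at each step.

CIF value: EUR 25425.85; import duty: EUR 762.78

CIF = FOB price + freight + insurance
CIF = 17697.87 + 7246.72 + 481.26 = 25425.85
Import duty = 25425.85 × 3% = 762.78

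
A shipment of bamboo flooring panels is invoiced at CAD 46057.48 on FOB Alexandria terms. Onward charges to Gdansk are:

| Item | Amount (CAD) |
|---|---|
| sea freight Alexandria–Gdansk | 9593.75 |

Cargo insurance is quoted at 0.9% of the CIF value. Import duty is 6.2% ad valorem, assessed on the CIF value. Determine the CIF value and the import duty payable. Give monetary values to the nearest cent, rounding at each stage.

Let C be the CIF value. C = FOB price + freight + 0.9% × C
C − 0.9% × C = 46057.48 + 9593.75
0.991 × C = 55651.23
C = 55651.23 / 0.991 = 56156.64
Insurance premium = 0.9% × 56156.64 = 505.41
Import duty = 56156.64 × 6.2% = 3481.71

CIF value: CAD 56156.64; import duty: CAD 3481.71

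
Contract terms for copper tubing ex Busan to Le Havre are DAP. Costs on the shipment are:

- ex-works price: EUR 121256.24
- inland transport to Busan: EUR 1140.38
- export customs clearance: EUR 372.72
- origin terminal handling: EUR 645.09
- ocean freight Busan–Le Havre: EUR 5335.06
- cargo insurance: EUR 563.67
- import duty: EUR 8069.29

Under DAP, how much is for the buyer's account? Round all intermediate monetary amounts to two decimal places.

DAP: the seller bears all costs to the named destination except import duty and clearance.
Seller's account: goods 121256.24 + inland to port 1140.38 + export clearance 372.72 + origin terminal 645.09 + freight 5335.06 + insurance 563.67 = 129313.16
Buyer's account: duty 8069.29 = 8069.29

Buyer's account: EUR 8069.29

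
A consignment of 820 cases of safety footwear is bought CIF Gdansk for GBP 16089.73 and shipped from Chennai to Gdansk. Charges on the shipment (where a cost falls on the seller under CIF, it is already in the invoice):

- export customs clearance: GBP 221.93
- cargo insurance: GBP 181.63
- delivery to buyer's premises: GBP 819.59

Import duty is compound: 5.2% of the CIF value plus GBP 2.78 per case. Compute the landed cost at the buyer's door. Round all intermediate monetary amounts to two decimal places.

CIF: the seller pays costs through ocean freight and marine insurance to the destination port.
Already in the invoice (seller's account under CIF): export clearance, insurance — exclude.
The CIF price already equals the CIF value: 16089.73
Ad valorem component: 16089.73 × 5.2% = 836.67
Specific component: 820 × 2.78 = 2279.60
Import duty = 836.67 + 2279.60 = 3116.27
Buyer bears: delivery 819.59 + duty 3116.27 = 3935.86
Landed cost = invoice 16089.73 + 3935.86 = 20025.59

Total landed cost: GBP 20025.59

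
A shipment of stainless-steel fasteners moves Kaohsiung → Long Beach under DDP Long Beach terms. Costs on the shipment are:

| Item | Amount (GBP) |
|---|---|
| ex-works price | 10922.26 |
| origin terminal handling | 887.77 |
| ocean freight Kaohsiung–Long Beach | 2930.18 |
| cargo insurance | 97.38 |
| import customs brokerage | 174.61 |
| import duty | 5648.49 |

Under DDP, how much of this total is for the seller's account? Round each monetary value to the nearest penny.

Seller's account: GBP 20660.69

DDP: the seller bears all costs including import duty.
Seller's account: goods 10922.26 + origin terminal 887.77 + freight 2930.18 + insurance 97.38 + brokerage 174.61 + duty 5648.49 = 20660.69
Buyer's account: 0.00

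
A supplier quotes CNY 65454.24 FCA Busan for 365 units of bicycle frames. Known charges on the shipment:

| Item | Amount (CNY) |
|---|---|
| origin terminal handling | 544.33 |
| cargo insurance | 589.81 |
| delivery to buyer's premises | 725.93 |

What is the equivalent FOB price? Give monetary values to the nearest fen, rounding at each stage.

Not relevant to the conversion: insurance, delivery — on the buyer under both terms; not part of either seller's price.
From FCA to FOB, the seller additionally bears: origin terminal.
FOB price = 65454.24 + 544.33 = 65998.57

FOB price: CNY 65998.57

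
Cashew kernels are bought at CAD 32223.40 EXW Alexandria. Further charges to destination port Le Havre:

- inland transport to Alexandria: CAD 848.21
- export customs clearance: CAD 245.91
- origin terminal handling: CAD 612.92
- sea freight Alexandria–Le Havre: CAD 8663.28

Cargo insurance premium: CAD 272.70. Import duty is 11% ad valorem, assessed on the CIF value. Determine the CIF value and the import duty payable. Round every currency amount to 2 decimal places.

CIF value: CAD 42866.42; import duty: CAD 4715.31

CIF = EXW price + pre-shipment costs + freight + insurance
CIF = 32223.40 + 848.21 + 245.91 + 612.92 + 8663.28 + 272.70 = 42866.42
Import duty = 42866.42 × 11% = 4715.31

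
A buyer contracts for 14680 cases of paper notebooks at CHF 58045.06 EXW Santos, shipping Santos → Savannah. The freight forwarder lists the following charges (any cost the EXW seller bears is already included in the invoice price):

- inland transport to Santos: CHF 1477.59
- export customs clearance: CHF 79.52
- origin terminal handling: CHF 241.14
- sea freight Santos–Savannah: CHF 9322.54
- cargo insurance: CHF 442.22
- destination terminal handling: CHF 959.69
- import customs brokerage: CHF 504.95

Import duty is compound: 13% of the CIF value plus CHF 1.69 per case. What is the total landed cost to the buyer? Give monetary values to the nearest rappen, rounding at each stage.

EXW: the seller makes goods available at their premises; the buyer bears all onward costs.
CIF value = EXW price + inland to port + export clearance + origin terminal + freight + insurance = 58045.06 + 1477.59 + 79.52 + 241.14 + 9322.54 + 442.22 = 69608.07
Ad valorem component: 69608.07 × 13% = 9049.05
Specific component: 14680 × 1.69 = 24809.20
Import duty = 9049.05 + 24809.20 = 33858.25
Buyer bears: inland to port 1477.59 + export clearance 79.52 + origin terminal 241.14 + freight 9322.54 + insurance 442.22 + destination terminal 959.69 + brokerage 504.95 + duty 33858.25 = 46885.90
Landed cost = invoice 58045.06 + 46885.90 = 104930.96

Total landed cost: CHF 104930.96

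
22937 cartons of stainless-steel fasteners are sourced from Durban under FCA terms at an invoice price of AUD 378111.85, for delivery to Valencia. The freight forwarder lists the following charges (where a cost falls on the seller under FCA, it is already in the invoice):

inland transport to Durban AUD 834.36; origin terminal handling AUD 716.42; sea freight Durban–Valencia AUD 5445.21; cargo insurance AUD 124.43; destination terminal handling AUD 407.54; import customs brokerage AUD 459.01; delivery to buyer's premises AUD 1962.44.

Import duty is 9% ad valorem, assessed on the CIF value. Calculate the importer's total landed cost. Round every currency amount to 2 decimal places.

Total landed cost: AUD 421822.71

FCA: the seller delivers export-cleared goods to the carrier; the buyer bears costs from that point.
Already in the invoice (seller's account under FCA): inland to port — exclude.
CIF value = FCA price + origin terminal + freight + insurance = 378111.85 + 716.42 + 5445.21 + 124.43 = 384397.91
Import duty = 384397.91 × 9% = 34595.81
Buyer bears: origin terminal 716.42 + freight 5445.21 + insurance 124.43 + destination terminal 407.54 + brokerage 459.01 + delivery 1962.44 + duty 34595.81 = 43710.86
Landed cost = invoice 378111.85 + 43710.86 = 421822.71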